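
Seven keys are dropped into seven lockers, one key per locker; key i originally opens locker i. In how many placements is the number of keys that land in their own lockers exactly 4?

70

Choose which 4 of the 7 are fixed: C(7,4) = 35.
The remaining 3 must be deranged: !3 = 2.
Total: 35 × 2 = 70.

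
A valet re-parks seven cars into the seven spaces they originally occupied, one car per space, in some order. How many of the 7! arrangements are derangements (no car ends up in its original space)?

Use !n = (n-1)(!(n-1) + !(n-2)).
!7 = 6·(265 + 44) = 6·309 = 1854

1854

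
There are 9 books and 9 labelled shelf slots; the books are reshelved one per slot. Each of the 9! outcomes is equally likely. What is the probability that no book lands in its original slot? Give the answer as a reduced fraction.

16687/45360

Favorable outcomes: !9 = 133496.
Total outcomes: 9! = 362880.
Probability = 133496/362880 = 16687/45360.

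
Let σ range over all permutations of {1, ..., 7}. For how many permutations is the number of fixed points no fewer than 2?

Sum C(7,i)·!(7-i) for i = 2..7:
  i=2: C(7,2)·!5 = 21·44 = 924
  i=3: C(7,3)·!4 = 35·9 = 315
  i=4: C(7,4)·!3 = 35·2 = 70
  i=5: C(7,5)·!2 = 21·1 = 21
  i=6: C(7,6)·!1 = 7·0 = 0
  i=7: C(7,7)·!0 = 1·1 = 1
Total = 1331.

1331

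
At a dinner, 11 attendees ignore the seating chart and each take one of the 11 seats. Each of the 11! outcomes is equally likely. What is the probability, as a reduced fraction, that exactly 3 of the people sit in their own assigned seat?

2119/34560

Favorable outcomes: C(11,3)·!8 = 165·14833 = 2447445.
Total outcomes: 11! = 39916800.
Probability = 2447445/39916800 = 2119/34560.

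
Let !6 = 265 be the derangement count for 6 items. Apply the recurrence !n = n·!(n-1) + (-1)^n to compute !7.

!7 = 7·265 - 1 = 1854.

1854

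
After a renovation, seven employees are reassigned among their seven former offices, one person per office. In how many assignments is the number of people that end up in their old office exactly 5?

21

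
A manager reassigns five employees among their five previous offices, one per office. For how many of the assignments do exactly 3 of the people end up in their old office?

10

Pick the 3 fixed positions: C(5,3) = 10 ways.
The remaining 2 must be deranged: !2 = 1.
Total: 10 × 1 = 10.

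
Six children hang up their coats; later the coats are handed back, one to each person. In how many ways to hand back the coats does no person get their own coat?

265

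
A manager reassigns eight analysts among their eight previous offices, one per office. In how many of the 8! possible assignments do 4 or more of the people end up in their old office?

771

Sum C(8,i)·!(8-i) for i = 4..8:
  i=4: C(8,4)·!4 = 70·9 = 630
  i=5: C(8,5)·!3 = 56·2 = 112
  i=6: C(8,6)·!2 = 28·1 = 28
  i=7: C(8,7)·!1 = 8·0 = 0
  i=8: C(8,8)·!0 = 1·1 = 1
Total = 771.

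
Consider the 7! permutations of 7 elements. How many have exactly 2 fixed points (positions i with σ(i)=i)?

Choose which 2 of the 7 are fixed: C(7,2) = 21.
The remaining 5 must be deranged: !5 = 44.
Total: 21 × 44 = 924.

924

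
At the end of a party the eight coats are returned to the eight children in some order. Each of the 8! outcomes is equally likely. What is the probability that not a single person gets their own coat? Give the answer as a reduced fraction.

2119/5760

Favorable outcomes: !8 = 14833.
Total outcomes: 8! = 40320.
Probability = 14833/40320 = 2119/5760.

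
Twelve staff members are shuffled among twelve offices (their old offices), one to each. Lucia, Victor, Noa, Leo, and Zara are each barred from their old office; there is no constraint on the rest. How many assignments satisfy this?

Let A_j be the event that the j-th constrained one is fixed. By inclusion-exclusion over the 5 events:
Σ_{j=0}^{5} (-1)^j C(5,j)(12-j)!
= C(5,0)·12! - C(5,1)·11! + C(5,2)·10! - C(5,3)·9! + C(5,4)·8! - C(5,5)·7!
= 479001600 - 199584000 + 36288000 - 3628800 + 201600 - 5040
= 312273360

312273360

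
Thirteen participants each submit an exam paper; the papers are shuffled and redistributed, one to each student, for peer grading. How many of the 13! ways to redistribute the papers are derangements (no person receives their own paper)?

2290792932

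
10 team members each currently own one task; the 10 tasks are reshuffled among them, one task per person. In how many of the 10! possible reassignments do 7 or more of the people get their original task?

# with exactly i fixed is C(10,i)·!(10-i); sum over i=7..10:
  i=7: C(10,7)·!3 = 120·2 = 240
  i=8: C(10,8)·!2 = 45·1 = 45
  i=9: C(10,9)·!1 = 10·0 = 0
  i=10: C(10,10)·!0 = 1·1 = 1
Total = 286.

286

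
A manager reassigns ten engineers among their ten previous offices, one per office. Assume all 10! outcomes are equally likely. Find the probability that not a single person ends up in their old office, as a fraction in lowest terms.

16481/44800

Favorable outcomes: !10 = 1334961.
Total outcomes: 10! = 3628800.
Probability = 1334961/3628800 = 16481/44800.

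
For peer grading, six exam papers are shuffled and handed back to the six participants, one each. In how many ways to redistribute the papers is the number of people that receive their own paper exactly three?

Choose which 3 of the 6 are fixed: C(6,3) = 20.
The other 3 form a derangement: !3 = 2.
Total: 20 × 2 = 40.

40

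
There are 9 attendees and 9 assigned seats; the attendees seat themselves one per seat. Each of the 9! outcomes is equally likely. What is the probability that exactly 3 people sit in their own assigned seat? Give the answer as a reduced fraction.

53/864

Favorable outcomes: C(9,3)·!6 = 84·265 = 22260.
Total outcomes: 9! = 362880.
Probability = 22260/362880 = 53/864.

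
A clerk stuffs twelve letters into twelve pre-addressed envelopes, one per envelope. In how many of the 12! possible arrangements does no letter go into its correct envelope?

176214841

The number of derangements of 12 is !12 = Σ_{k=0}^{12} (-1)^k·12!/k!
= 12! - 12!/1! + 12!/2! - 12!/3! + 12!/4! - 12!/5! + 12!/6! - 12!/7! + 12!/8! - 12!/9! + 12!/10! - 12!/11! + 12!/12!
= 479001600 - 479001600 + 239500800 - 79833600 + 19958400 - 3991680 + 665280 - 95040 + 11880 - 1320 + 132 - 12 + 1
= 176214841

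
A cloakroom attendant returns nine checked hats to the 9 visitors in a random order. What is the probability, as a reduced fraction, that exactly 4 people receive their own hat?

11/720

Favorable outcomes: C(9,4)·!5 = 126·44 = 5544.
Total outcomes: 9! = 362880.
Probability = 5544/362880 = 11/720.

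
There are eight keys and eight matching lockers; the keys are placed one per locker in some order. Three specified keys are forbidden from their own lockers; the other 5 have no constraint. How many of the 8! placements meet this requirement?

27240

Let A_j be the event that the j-th constrained one is fixed. By inclusion-exclusion over the 3 events:
Σ_{j=0}^{3} (-1)^j C(3,j)(8-j)!
= C(3,0)·8! - C(3,1)·7! + C(3,2)·6! - C(3,3)·5!
= 40320 - 15120 + 2160 - 120
= 27240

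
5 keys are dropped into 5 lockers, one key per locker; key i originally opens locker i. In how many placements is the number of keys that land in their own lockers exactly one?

45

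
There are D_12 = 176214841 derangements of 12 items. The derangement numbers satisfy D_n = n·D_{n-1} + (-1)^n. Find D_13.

2290792932

D_13 = 13·176214841 - 1 = 2290792932.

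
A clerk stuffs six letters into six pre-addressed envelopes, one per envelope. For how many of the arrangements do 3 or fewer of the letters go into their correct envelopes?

704

# with exactly i fixed is C(6,i)·!(6-i); sum over i=0..3:
  i=0: C(6,0)·!6 = 1·265 = 265
  i=1: C(6,1)·!5 = 6·44 = 264
  i=2: C(6,2)·!4 = 15·9 = 135
  i=3: C(6,3)·!3 = 20·2 = 40
Total = 704.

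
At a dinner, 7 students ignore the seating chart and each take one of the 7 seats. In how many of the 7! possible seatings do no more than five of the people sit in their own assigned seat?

5039

# with exactly i fixed is C(7,i)·!(7-i); sum over i=0..5:
  i=0: C(7,0)·!7 = 1·1854 = 1854
  i=1: C(7,1)·!6 = 7·265 = 1855
  i=2: C(7,2)·!5 = 21·44 = 924
  i=3: C(7,3)·!4 = 35·9 = 315
  i=4: C(7,4)·!3 = 35·2 = 70
  i=5: C(7,5)·!2 = 21·1 = 21
Total = 5039.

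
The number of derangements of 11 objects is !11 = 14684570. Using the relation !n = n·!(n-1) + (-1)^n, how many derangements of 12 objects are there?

176214841

!12 = 12·14684570 + 1 = 176214841.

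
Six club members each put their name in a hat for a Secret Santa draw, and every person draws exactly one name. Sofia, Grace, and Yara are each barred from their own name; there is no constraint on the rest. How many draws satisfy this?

426

Inclusion-exclusion on the 3 forbidden self-matches:
Σ_{j=0}^{3} (-1)^j C(3,j)(6-j)!
= C(3,0)·6! - C(3,1)·5! + C(3,2)·4! - C(3,3)·3!
= 720 - 360 + 72 - 6
= 426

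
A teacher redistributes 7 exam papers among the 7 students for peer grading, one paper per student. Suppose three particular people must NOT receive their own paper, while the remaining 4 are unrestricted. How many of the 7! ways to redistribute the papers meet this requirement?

3216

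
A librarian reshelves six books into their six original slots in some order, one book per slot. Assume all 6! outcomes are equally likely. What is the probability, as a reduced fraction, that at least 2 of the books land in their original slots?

191/720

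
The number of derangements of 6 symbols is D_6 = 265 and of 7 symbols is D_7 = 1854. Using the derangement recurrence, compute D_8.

D_8 = (8-1)·(D_7 + D_6) = 7·(1854 + 265) = 7·2119 = 14833.

14833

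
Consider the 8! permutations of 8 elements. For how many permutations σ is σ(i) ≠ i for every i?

14833

!8 = 8! · Σ_{k=0}^{8} (-1)^k/k!
= 8! - 8!/1! + 8!/2! - 8!/3! + 8!/4! - 8!/5! + 8!/6! - 8!/7! + 8!/8!
= 40320 - 40320 + 20160 - 6720 + 1680 - 336 + 56 - 8 + 1
= 14833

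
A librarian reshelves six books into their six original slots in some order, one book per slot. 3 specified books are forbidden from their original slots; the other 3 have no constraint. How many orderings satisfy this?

426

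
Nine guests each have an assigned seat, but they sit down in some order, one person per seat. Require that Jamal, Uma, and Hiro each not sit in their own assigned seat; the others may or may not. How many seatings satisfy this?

256320

Let A_j be the event that the j-th constrained one is fixed. By inclusion-exclusion over the 3 events:
Σ_{j=0}^{3} (-1)^j C(3,j)(9-j)!
= C(3,0)·9! - C(3,1)·8! + C(3,2)·7! - C(3,3)·6!
= 362880 - 120960 + 15120 - 720
= 256320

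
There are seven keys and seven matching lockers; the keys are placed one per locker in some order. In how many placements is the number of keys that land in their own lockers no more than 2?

4633

# with exactly i fixed is C(7,i)·!(7-i); sum over i=0..2:
  i=0: C(7,0)·!7 = 1·1854 = 1854
  i=1: C(7,1)·!6 = 7·265 = 1855
  i=2: C(7,2)·!5 = 21·44 = 924
Total = 4633.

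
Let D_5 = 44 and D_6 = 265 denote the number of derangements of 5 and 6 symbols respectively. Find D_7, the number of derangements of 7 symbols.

D_7 = (7-1)·(D_6 + D_5) = 6·(265 + 44) = 6·309 = 1854.

1854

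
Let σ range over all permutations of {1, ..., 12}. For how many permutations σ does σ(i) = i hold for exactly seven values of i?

34848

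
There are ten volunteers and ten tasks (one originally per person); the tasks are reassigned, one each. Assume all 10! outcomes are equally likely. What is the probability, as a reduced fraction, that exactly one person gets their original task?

Favorable outcomes: C(10,1)·!9 = 10·133496 = 1334960.
Total outcomes: 10! = 3628800.
Probability = 1334960/3628800 = 16687/45360.

16687/45360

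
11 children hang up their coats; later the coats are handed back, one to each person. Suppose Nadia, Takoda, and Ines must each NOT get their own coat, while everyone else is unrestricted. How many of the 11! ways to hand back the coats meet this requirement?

Inclusion-exclusion on the 3 forbidden self-matches:
Σ_{j=0}^{3} (-1)^j C(3,j)(11-j)!
= C(3,0)·11! - C(3,1)·10! + C(3,2)·9! - C(3,3)·8!
= 39916800 - 10886400 + 1088640 - 40320
= 30078720

30078720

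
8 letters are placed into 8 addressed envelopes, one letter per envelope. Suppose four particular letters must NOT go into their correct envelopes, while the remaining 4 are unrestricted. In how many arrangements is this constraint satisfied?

24024

Inclusion-exclusion on the 4 forbidden self-matches:
Σ_{j=0}^{4} (-1)^j C(4,j)(8-j)!
= C(4,0)·8! - C(4,1)·7! + C(4,2)·6! - C(4,3)·5! + C(4,4)·4!
= 40320 - 20160 + 4320 - 480 + 24
= 24024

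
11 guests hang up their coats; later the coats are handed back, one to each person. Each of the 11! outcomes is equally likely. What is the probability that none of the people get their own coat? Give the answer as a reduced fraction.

1468457/3991680

Favorable outcomes: !11 = 14684570.
Total outcomes: 11! = 39916800.
Probability = 14684570/39916800 = 1468457/3991680.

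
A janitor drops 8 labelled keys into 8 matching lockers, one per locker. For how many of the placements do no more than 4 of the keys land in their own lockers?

40179

# with exactly i fixed is C(8,i)·!(8-i); sum over i=0..4:
  i=0: C(8,0)·!8 = 1·14833 = 14833
  i=1: C(8,1)·!7 = 8·1854 = 14832
  i=2: C(8,2)·!6 = 28·265 = 7420
  i=3: C(8,3)·!5 = 56·44 = 2464
  i=4: C(8,4)·!4 = 70·9 = 630
Total = 40179.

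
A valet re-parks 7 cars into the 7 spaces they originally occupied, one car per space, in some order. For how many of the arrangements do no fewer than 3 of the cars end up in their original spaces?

407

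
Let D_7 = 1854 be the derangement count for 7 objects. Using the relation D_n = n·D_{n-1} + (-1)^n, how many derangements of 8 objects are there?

D_8 = 8·1854 + 1 = 14833.

14833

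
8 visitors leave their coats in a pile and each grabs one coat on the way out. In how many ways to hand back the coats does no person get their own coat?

!8 = 8! · Σ_{k=0}^{8} (-1)^k/k!
= 8! - 8!/1! + 8!/2! - 8!/3! + 8!/4! - 8!/5! + 8!/6! - 8!/7! + 8!/8!
= 40320 - 40320 + 20160 - 6720 + 1680 - 336 + 56 - 8 + 1
= 14833

14833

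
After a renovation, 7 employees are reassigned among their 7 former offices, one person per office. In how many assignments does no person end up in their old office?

Recurrence: !7 = 6·(!6 + !5).
!7 = 6·(265 + 44) = 6·309 = 1854

1854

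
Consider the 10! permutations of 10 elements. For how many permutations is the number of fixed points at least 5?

# with exactly i fixed is C(10,i)·!(10-i); sum over i=5..10:
  i=5: C(10,5)·!5 = 252·44 = 11088
  i=6: C(10,6)·!4 = 210·9 = 1890
  i=7: C(10,7)·!3 = 120·2 = 240
  i=8: C(10,8)·!2 = 45·1 = 45
  i=9: C(10,9)·!1 = 10·0 = 0
  i=10: C(10,10)·!0 = 1·1 = 1
Total = 13264.

13264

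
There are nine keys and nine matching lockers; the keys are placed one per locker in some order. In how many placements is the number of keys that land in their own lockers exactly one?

133497

Choose which one of the 9 is fixed: C(9,1) = 9.
The remaining 8 must be deranged: !8 = 14833.
Total: 9 × 14833 = 133497.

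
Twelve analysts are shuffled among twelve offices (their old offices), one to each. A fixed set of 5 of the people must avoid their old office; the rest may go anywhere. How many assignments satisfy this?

312273360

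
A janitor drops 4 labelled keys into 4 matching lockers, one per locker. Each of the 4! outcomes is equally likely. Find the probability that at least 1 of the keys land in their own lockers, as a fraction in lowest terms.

Favorable outcomes: Σ_{i≥1} C(4,i)·!(4-i) = 4·2 + 6·1 + 4·0 + 1·1 = 15.
Total outcomes: 4! = 24.
Probability = 15/24 = 5/8.

5/8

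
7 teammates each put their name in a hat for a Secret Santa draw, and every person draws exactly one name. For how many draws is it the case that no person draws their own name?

1854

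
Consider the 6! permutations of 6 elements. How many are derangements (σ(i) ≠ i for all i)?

265

Recurrence: !6 = 5·(!5 + !4).
!6 = 5·(44 + 9) = 5·53 = 265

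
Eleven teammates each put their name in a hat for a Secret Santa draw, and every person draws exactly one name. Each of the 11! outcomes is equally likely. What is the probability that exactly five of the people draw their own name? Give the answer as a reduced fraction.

Favorable outcomes: C(11,5)·!6 = 462·265 = 122430.
Total outcomes: 11! = 39916800.
Probability = 122430/39916800 = 53/17280.

53/17280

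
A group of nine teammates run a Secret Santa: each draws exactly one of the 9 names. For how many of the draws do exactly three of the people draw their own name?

22260

Choose which 3 of the 9 are fixed: C(9,3) = 84.
The remaining 6 must be deranged: !6 = 265.
Total: 84 × 265 = 22260.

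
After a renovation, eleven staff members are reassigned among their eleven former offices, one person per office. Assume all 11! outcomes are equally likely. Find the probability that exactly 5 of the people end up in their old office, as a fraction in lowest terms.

53/17280

Favorable outcomes: C(11,5)·!6 = 462·265 = 122430.
Total outcomes: 11! = 39916800.
Probability = 122430/39916800 = 53/17280.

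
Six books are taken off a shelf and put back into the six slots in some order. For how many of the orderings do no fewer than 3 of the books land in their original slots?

Sum C(6,i)·!(6-i) for i = 3..6:
  i=3: C(6,3)·!3 = 20·2 = 40
  i=4: C(6,4)·!2 = 15·1 = 15
  i=5: C(6,5)·!1 = 6·0 = 0
  i=6: C(6,6)·!0 = 1·1 = 1
Total = 56.

56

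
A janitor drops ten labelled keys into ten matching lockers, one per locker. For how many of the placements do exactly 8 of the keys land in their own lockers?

45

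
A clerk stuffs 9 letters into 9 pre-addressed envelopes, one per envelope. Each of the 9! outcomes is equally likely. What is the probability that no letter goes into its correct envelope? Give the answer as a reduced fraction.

16687/45360

Favorable outcomes: !9 = 133496.
Total outcomes: 9! = 362880.
Probability = 133496/362880 = 16687/45360.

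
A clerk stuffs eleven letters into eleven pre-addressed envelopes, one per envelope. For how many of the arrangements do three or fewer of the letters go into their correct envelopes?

39158866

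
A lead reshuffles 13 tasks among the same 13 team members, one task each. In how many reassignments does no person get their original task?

2290792932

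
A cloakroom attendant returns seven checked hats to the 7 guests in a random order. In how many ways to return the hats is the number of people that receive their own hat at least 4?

92

Sum C(7,i)·!(7-i) for i = 4..7:
  i=4: C(7,4)·!3 = 35·2 = 70
  i=5: C(7,5)·!2 = 21·1 = 21
  i=6: C(7,6)·!1 = 7·0 = 0
  i=7: C(7,7)·!0 = 1·1 = 1
Total = 92.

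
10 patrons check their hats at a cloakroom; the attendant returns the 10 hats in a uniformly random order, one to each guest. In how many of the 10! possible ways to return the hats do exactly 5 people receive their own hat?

11088

Pick the 5 fixed positions: C(10,5) = 252 ways.
The remaining 5 must be deranged: !5 = 44.
Total: 252 × 44 = 11088.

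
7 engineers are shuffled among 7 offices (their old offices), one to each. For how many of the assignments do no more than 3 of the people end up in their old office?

4948

# with exactly i fixed is C(7,i)·!(7-i); sum over i=0..3:
  i=0: C(7,0)·!7 = 1·1854 = 1854
  i=1: C(7,1)·!6 = 7·265 = 1855
  i=2: C(7,2)·!5 = 21·44 = 924
  i=3: C(7,3)·!4 = 35·9 = 315
Total = 4948.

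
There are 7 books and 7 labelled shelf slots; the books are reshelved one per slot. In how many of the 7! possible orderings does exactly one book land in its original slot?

1855

Pick the single fixed position: C(7,1) = 7 ways.
The other 6 form a derangement: !6 = 265.
Total: 7 × 265 = 1855.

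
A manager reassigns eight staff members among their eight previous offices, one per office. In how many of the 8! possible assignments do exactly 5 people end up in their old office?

112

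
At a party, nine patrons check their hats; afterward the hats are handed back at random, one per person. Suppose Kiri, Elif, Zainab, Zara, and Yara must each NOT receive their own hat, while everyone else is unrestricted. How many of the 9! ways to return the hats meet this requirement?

205056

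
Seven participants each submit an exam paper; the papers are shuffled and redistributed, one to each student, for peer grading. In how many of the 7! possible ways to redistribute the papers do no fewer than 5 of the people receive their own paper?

22

# with exactly i fixed is C(7,i)·!(7-i); sum over i=5..7:
  i=5: C(7,5)·!2 = 21·1 = 21
  i=6: C(7,6)·!1 = 7·0 = 0
  i=7: C(7,7)·!0 = 1·1 = 1
Total = 22.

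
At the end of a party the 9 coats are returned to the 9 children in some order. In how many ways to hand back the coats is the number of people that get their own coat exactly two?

66744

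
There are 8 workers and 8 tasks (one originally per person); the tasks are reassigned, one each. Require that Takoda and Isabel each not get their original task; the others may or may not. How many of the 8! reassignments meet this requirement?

30960

Inclusion-exclusion on the 2 forbidden self-matches:
Σ_{j=0}^{2} (-1)^j C(2,j)(8-j)!
= C(2,0)·8! - C(2,1)·7! + C(2,2)·6!
= 40320 - 10080 + 720
= 30960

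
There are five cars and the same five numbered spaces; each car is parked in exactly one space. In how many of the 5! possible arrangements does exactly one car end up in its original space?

45

Choose which one of the 5 is fixed: C(5,1) = 5.
The remaining 4 must be deranged: !4 = 9.
Total: 5 × 9 = 45.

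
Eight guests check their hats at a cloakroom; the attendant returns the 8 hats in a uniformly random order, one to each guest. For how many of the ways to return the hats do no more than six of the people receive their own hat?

40319

Sum C(8,i)·!(8-i) for i = 0..6:
  i=0: C(8,0)·!8 = 1·14833 = 14833
  i=1: C(8,1)·!7 = 8·1854 = 14832
  i=2: C(8,2)·!6 = 28·265 = 7420
  i=3: C(8,3)·!5 = 56·44 = 2464
  i=4: C(8,4)·!4 = 70·9 = 630
  i=5: C(8,5)·!3 = 56·2 = 112
  i=6: C(8,6)·!2 = 28·1 = 28
Total = 40319.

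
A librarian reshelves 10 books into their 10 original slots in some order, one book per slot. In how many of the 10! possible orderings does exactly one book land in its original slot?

1334960

Choose which one of the 10 is fixed: C(10,1) = 10.
The remaining 9 must be deranged: !9 = 133496.
Total: 10 × 133496 = 1334960.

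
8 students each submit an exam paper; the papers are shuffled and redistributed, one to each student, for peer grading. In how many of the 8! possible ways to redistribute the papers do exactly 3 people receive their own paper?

Choose which 3 of the 8 are fixed: C(8,3) = 56.
The remaining 5 must be deranged: !5 = 44.
Total: 56 × 44 = 2464.

2464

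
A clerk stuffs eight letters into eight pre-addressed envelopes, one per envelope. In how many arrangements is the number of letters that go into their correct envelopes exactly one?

Pick the single fixed position: C(8,1) = 8 ways.
The remaining 7 must be deranged: !7 = 1854.
Total: 8 × 1854 = 14832.

14832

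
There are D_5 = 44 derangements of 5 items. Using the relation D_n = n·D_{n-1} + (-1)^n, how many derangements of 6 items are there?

D_6 = 6·44 + 1 = 265.

265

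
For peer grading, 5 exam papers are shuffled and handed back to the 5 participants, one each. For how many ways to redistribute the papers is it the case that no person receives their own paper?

44

Use !n = (n-1)(!(n-1) + !(n-2)).
!5 = 4·(9 + 2) = 4·11 = 44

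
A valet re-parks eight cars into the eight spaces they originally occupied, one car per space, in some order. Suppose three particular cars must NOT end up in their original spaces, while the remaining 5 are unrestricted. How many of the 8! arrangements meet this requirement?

Let A_j be the event that the j-th constrained one is fixed. By inclusion-exclusion over the 3 events:
Σ_{j=0}^{3} (-1)^j C(3,j)(8-j)!
= C(3,0)·8! - C(3,1)·7! + C(3,2)·6! - C(3,3)·5!
= 40320 - 15120 + 2160 - 120
= 27240

27240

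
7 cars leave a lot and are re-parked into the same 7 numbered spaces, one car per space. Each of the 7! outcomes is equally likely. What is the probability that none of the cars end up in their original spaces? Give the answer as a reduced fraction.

Favorable outcomes: !7 = 1854.
Total outcomes: 7! = 5040.
Probability = 1854/5040 = 103/280.

103/280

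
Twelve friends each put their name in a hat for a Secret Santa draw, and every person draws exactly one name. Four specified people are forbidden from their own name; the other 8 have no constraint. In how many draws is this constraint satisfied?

339696000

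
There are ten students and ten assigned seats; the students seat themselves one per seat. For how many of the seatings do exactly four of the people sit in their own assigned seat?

Pick the 4 fixed positions: C(10,4) = 210 ways.
The remaining 6 must be deranged: !6 = 265.
Total: 210 × 265 = 55650.

55650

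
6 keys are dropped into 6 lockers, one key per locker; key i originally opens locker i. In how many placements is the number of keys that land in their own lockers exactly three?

40

Pick the 3 fixed positions: C(6,3) = 20 ways.
The other 3 form a derangement: !3 = 2.
Total: 20 × 2 = 40.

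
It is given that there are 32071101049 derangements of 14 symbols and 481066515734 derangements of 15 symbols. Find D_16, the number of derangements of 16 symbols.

7697064251745

D_16 = (16-1)·(D_15 + D_14) = 15·(481066515734 + 32071101049) = 15·513137616783 = 7697064251745.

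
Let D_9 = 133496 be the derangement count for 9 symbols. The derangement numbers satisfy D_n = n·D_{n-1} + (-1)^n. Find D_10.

D_10 = 10·133496 + 1 = 1334961.

1334961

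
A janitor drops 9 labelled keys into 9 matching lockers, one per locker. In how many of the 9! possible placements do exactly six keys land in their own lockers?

168

Pick the 6 fixed positions: C(9,6) = 84 ways.
The other 3 form a derangement: !3 = 2.
Total: 84 × 2 = 168.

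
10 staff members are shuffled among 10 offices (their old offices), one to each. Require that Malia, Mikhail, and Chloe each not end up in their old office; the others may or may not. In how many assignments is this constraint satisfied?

2656080

Let A_j be the event that the j-th constrained one is fixed. By inclusion-exclusion over the 3 events:
Σ_{j=0}^{3} (-1)^j C(3,j)(10-j)!
= C(3,0)·10! - C(3,1)·9! + C(3,2)·8! - C(3,3)·7!
= 3628800 - 1088640 + 120960 - 5040
= 2656080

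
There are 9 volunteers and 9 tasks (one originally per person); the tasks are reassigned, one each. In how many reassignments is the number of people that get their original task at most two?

333737

# with exactly i fixed is C(9,i)·!(9-i); sum over i=0..2:
  i=0: C(9,0)·!9 = 1·133496 = 133496
  i=1: C(9,1)·!8 = 9·14833 = 133497
  i=2: C(9,2)·!7 = 36·1854 = 66744
Total = 333737.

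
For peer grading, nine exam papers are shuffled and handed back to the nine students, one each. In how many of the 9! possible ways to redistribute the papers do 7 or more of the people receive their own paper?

37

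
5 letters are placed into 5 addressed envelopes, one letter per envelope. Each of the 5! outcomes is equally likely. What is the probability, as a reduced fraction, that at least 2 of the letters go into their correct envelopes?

Favorable outcomes: Σ_{i≥2} C(5,i)·!(5-i) = 10·2 + 10·1 + 5·0 + 1·1 = 31.
Total outcomes: 5! = 120.
Probability = 31/120 = 31/120.

31/120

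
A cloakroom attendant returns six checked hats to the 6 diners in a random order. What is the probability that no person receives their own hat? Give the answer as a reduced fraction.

53/144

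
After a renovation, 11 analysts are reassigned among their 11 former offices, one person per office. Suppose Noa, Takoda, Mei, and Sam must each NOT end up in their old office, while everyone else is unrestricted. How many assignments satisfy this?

27422640

Inclusion-exclusion on the 4 forbidden self-matches:
Σ_{j=0}^{4} (-1)^j C(4,j)(11-j)!
= C(4,0)·11! - C(4,1)·10! + C(4,2)·9! - C(4,3)·8! + C(4,4)·7!
= 39916800 - 14515200 + 2177280 - 161280 + 5040
= 27422640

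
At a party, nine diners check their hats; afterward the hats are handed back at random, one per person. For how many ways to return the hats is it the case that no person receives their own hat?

133496

The subfactorial !9 = [9!/e] (nearest integer).
9! = 362880, and 362880/e ≈ 133496.09, so !9 = 133496.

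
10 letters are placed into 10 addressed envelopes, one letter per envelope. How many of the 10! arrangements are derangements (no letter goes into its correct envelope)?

!10 is the nearest integer to 10!/e.
10! = 3628800, and 3628800/e ≈ 1334960.92, so !10 = 1334961.

1334961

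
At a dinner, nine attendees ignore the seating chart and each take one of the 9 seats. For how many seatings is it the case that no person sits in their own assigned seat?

133496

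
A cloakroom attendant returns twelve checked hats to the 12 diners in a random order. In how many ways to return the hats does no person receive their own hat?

By inclusion-exclusion, !12 = Σ (-1)^k · 12!/k! for k=0..12
= 12! - 12!/1! + 12!/2! - 12!/3! + 12!/4! - 12!/5! + 12!/6! - 12!/7! + 12!/8! - 12!/9! + 12!/10! - 12!/11! + 12!/12!
= 479001600 - 479001600 + 239500800 - 79833600 + 19958400 - 3991680 + 665280 - 95040 + 11880 - 1320 + 132 - 12 + 1
= 176214841

176214841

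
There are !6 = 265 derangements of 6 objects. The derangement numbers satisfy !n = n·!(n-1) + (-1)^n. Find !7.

1854

!7 = 7·265 - 1 = 1854.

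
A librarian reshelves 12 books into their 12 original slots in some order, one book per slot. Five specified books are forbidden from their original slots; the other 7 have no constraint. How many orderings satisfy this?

312273360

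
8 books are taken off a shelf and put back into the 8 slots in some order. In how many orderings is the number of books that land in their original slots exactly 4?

630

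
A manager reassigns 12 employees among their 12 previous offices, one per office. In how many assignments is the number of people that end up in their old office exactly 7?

Pick the 7 fixed positions: C(12,7) = 792 ways.
The other 5 form a derangement: !5 = 44.
Total: 792 × 44 = 34848.

34848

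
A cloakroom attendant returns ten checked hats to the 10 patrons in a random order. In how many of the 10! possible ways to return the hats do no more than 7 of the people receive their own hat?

3628754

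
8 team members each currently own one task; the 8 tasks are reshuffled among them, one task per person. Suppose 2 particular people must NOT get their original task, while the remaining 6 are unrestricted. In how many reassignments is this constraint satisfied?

30960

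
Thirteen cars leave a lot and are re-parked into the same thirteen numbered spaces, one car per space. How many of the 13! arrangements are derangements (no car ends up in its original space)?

2290792932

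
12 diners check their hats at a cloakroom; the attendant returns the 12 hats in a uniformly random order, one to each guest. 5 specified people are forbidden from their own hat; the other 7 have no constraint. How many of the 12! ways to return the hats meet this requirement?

Let A_j be the event that the j-th constrained one is fixed. By inclusion-exclusion over the 5 events:
Σ_{j=0}^{5} (-1)^j C(5,j)(12-j)!
= C(5,0)·12! - C(5,1)·11! + C(5,2)·10! - C(5,3)·9! + C(5,4)·8! - C(5,5)·7!
= 479001600 - 199584000 + 36288000 - 3628800 + 201600 - 5040
= 312273360

312273360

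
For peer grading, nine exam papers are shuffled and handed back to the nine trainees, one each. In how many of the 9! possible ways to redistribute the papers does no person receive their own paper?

133496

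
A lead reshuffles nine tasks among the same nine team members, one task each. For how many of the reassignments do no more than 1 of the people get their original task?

266993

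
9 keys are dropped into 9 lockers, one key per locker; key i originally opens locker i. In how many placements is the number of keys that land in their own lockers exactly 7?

36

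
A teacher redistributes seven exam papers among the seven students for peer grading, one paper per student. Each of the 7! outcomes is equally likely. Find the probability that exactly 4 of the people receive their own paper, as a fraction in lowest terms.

Favorable outcomes: C(7,4)·!3 = 35·2 = 70.
Total outcomes: 7! = 5040.
Probability = 70/5040 = 1/72.

1/72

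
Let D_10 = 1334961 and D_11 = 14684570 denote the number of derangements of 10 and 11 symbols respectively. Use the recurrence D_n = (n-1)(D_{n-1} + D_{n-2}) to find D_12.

D_12 = (12-1)·(D_11 + D_10) = 11·(14684570 + 1334961) = 11·16019531 = 176214841.

176214841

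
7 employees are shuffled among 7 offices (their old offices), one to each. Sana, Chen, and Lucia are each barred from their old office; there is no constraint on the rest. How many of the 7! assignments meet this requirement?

3216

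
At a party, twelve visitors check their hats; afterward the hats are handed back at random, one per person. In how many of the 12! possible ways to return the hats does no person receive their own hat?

176214841

The number of derangements of 12 is !12 = Σ_{k=0}^{12} (-1)^k·12!/k!
= 12! - 12!/1! + 12!/2! - 12!/3! + 12!/4! - 12!/5! + 12!/6! - 12!/7! + 12!/8! - 12!/9! + 12!/10! - 12!/11! + 12!/12!
= 479001600 - 479001600 + 239500800 - 79833600 + 19958400 - 3991680 + 665280 - 95040 + 11880 - 1320 + 132 - 12 + 1
= 176214841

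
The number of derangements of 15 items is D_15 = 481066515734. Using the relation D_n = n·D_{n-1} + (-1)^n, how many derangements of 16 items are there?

D_16 = 16·481066515734 + 1 = 7697064251745.

7697064251745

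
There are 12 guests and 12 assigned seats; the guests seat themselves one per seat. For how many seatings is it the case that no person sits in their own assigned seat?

!12 = 12! · Σ_{k=0}^{12} (-1)^k/k!
= 12! - 12!/1! + 12!/2! - 12!/3! + 12!/4! - 12!/5! + 12!/6! - 12!/7! + 12!/8! - 12!/9! + 12!/10! - 12!/11! + 12!/12!
= 479001600 - 479001600 + 239500800 - 79833600 + 19958400 - 3991680 + 665280 - 95040 + 11880 - 1320 + 132 - 12 + 1
= 176214841

176214841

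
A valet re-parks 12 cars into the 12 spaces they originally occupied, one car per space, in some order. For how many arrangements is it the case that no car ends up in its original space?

176214841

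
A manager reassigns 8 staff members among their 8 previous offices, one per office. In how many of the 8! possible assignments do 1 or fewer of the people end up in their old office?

29665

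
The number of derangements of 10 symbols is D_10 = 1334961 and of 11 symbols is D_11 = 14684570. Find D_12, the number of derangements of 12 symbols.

176214841

D_12 = (12-1)·(D_11 + D_10) = 11·(14684570 + 1334961) = 11·16019531 = 176214841.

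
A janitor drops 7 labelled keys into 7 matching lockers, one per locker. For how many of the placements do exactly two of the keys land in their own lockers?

924

Pick the 2 fixed positions: C(7,2) = 21 ways.
The remaining 5 must be deranged: !5 = 44.
Total: 21 × 44 = 924.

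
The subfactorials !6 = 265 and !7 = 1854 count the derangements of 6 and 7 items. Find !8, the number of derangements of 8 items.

!8 = (8-1)·(!7 + !6) = 7·(1854 + 265) = 7·2119 = 14833.

14833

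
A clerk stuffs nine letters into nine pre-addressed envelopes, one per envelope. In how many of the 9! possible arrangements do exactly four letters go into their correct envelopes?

Pick the 4 fixed positions: C(9,4) = 126 ways.
The remaining 5 must be deranged: !5 = 44.
Total: 126 × 44 = 5544.

5544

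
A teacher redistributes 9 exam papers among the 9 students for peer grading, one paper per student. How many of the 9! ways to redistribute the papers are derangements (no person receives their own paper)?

The number of derangements of 9 is !9 = Σ_{k=0}^{9} (-1)^k·9!/k!
= 9! - 9!/1! + 9!/2! - 9!/3! + 9!/4! - 9!/5! + 9!/6! - 9!/7! + 9!/8! - 9!/9!
= 362880 - 362880 + 181440 - 60480 + 15120 - 3024 + 504 - 72 + 9 - 1
= 133496

133496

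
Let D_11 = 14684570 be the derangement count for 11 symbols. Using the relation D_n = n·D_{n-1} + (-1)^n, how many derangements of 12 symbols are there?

D_12 = 12·14684570 + 1 = 176214841.

176214841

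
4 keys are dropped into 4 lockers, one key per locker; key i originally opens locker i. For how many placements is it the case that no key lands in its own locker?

Use !n = n·!(n-1) + (-1)^n.
!4 = 4·2 + 1 = 9

9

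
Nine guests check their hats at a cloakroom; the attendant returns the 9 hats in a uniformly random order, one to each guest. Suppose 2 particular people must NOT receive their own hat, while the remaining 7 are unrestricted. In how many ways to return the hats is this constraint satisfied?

Let A_j be the event that the j-th constrained one is fixed. By inclusion-exclusion over the 2 events:
Σ_{j=0}^{2} (-1)^j C(2,j)(9-j)!
= C(2,0)·9! - C(2,1)·8! + C(2,2)·7!
= 362880 - 80640 + 5040
= 287280

287280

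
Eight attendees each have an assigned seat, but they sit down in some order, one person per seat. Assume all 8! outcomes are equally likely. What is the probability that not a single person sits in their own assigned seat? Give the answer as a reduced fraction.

2119/5760

Favorable outcomes: !8 = 14833.
Total outcomes: 8! = 40320.
Probability = 14833/40320 = 2119/5760.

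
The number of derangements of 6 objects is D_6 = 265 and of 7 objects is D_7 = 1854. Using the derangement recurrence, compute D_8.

14833

D_8 = (8-1)·(D_7 + D_6) = 7·(1854 + 265) = 7·2119 = 14833.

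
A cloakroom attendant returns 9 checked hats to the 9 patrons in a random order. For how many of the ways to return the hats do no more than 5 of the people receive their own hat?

362675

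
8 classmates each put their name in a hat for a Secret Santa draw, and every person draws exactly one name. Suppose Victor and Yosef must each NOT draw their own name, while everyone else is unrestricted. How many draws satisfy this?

30960

Let A_j be the event that the j-th constrained one is fixed. By inclusion-exclusion over the 2 events:
Σ_{j=0}^{2} (-1)^j C(2,j)(8-j)!
= C(2,0)·8! - C(2,1)·7! + C(2,2)·6!
= 40320 - 10080 + 720
= 30960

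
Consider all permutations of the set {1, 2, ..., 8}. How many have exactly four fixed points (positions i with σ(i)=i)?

Pick the 4 fixed positions: C(8,4) = 70 ways.
The other 4 form a derangement: !4 = 9.
Total: 70 × 9 = 630.

630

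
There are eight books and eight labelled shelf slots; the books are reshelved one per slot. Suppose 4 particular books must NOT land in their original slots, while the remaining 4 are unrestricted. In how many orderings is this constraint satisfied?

24024

Let A_j be the event that the j-th constrained one is fixed. By inclusion-exclusion over the 4 events:
Σ_{j=0}^{4} (-1)^j C(4,j)(8-j)!
= C(4,0)·8! - C(4,1)·7! + C(4,2)·6! - C(4,3)·5! + C(4,4)·4!
= 40320 - 20160 + 4320 - 480 + 24
= 24024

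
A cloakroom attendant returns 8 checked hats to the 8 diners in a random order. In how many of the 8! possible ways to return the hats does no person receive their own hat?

The number of derangements of 8 is !8 = Σ_{k=0}^{8} (-1)^k·8!/k!
= 8! - 8!/1! + 8!/2! - 8!/3! + 8!/4! - 8!/5! + 8!/6! - 8!/7! + 8!/8!
= 40320 - 40320 + 20160 - 6720 + 1680 - 336 + 56 - 8 + 1
= 14833

14833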